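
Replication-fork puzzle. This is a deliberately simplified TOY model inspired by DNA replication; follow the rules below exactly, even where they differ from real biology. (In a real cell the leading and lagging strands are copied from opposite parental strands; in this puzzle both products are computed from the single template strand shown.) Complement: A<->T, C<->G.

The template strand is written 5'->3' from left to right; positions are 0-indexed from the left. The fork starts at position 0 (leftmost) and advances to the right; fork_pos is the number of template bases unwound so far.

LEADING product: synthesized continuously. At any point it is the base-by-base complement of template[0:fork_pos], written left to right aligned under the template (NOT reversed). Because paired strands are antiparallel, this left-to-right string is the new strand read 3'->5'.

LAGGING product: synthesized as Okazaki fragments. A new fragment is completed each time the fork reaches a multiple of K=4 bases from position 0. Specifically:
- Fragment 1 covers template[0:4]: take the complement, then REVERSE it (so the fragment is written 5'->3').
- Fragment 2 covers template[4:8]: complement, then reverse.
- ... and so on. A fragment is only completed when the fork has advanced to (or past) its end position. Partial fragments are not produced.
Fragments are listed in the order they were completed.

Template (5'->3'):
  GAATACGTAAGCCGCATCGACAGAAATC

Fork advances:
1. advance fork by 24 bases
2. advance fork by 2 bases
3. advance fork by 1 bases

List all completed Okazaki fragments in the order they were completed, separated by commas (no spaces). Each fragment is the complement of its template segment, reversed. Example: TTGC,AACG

Answer: ATTC,ACGT,GCTT,TGCG,TCGA,TCTG

Derivation:
Step 1: advance 24 -> fork_pos = 0 + 24 = 24. Reached multiple(s) of 4: 4, 8, 12, 16, 20, 24 -> fragments 1-6 completed (6 total).
Step 2: advance 2 -> fork_pos = 24 + 2 = 26. Next multiple of 4 is 28 (not reached); still 6 fragment(s).
Step 3: advance 1 -> fork_pos = 26 + 1 = 27. Next multiple of 4 is 28 (not reached); still 6 fragment(s).
Final fork_pos = 27, so 6 fragment(s) are complete. Build each: template segment -> complement -> reverse.
Fragment 1: template[0:4] = GAAT -> complement CTTA -> reversed ATTC
Fragment 2: template[4:8] = ACGT -> complement TGCA -> reversed ACGT
Fragment 3: template[8:12] = AAGC -> complement TTCG -> reversed GCTT
Fragment 4: template[12:16] = CGCA -> complement GCGT -> reversed TGCG
Fragment 5: template[16:20] = TCGA -> complement AGCT -> reversed TCGA
Fragment 6: template[20:24] = CAGA -> complement GTCT -> reversed TCTG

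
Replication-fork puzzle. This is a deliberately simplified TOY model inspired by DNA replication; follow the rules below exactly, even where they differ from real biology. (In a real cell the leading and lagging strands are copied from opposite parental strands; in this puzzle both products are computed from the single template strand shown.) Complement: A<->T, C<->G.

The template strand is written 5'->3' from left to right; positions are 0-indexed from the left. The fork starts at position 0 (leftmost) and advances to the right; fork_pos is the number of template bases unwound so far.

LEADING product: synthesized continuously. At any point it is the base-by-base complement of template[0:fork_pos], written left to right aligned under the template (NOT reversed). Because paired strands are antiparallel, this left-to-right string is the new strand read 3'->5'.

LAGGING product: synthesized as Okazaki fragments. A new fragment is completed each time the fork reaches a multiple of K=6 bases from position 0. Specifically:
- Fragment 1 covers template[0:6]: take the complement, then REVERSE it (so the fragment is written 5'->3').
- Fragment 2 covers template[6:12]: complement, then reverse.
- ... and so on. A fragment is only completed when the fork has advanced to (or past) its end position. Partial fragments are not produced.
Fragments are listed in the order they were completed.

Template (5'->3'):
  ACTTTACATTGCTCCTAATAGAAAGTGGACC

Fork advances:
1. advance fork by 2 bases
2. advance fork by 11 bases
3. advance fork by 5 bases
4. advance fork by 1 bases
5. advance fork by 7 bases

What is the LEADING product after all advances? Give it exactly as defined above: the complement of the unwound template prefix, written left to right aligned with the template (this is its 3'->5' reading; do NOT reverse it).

Step 1: advance 2 -> fork_pos = 0 + 2 = 2.
Step 2: advance 11 -> fork_pos = 2 + 11 = 13.
Step 3: advance 5 -> fork_pos = 13 + 5 = 18.
Step 4: advance 1 -> fork_pos = 18 + 1 = 19.
Step 5: advance 7 -> fork_pos = 19 + 7 = 26.
Unwound prefix: template[0:26] = ACTTTACATTGCTCCTAATAGAAAGT
Complement it base by base (A<->T, C<->G), keeping left-to-right order:
  [0:5] ACTTT -> TGAAA
  [5:10] ACATT -> TGTAA
  [10:15] GCTCC -> CGAGG
  [15:20] TAATA -> ATTAT
  [20:25] GAAAG -> CTTTC
  [25:26] T -> A
Concatenate: TGAAATGTAACGAGGATTATCTTTCA (length 26; written aligned with the template, i.e. 3'->5').

Answer: TGAAATGTAACGAGGATTATCTTTCA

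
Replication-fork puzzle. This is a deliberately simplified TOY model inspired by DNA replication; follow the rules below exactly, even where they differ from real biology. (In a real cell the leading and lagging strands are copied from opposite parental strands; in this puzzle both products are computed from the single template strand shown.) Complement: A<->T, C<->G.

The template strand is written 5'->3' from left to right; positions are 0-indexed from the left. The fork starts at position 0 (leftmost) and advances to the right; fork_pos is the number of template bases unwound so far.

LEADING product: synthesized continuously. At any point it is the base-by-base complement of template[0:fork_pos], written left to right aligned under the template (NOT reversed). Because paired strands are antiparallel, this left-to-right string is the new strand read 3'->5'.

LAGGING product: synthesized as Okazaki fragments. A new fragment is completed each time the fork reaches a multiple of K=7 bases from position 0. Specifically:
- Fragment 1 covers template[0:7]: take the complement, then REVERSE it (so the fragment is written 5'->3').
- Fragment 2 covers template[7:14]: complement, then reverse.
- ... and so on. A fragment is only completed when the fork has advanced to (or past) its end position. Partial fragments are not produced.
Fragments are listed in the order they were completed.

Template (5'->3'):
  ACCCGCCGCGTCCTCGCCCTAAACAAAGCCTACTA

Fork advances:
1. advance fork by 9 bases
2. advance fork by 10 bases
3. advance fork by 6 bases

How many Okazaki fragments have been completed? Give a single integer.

Answer: 3

Derivation:
Step 1: advance 9 -> fork_pos = 0 + 9 = 9. Reached multiple(s) of 7: 7 -> fragment 1 completed (1 total).
Step 2: advance 10 -> fork_pos = 9 + 10 = 19. Reached multiple(s) of 7: 14 -> fragment 2 completed (2 total).
Step 3: advance 6 -> fork_pos = 19 + 6 = 25. Reached multiple(s) of 7: 21 -> fragment 3 completed (3 total).
Check: final fork_pos = 25; the multiples of 7 that are <= 25 are 7..21 -> 25 // 7 = 3 completed fragment(s).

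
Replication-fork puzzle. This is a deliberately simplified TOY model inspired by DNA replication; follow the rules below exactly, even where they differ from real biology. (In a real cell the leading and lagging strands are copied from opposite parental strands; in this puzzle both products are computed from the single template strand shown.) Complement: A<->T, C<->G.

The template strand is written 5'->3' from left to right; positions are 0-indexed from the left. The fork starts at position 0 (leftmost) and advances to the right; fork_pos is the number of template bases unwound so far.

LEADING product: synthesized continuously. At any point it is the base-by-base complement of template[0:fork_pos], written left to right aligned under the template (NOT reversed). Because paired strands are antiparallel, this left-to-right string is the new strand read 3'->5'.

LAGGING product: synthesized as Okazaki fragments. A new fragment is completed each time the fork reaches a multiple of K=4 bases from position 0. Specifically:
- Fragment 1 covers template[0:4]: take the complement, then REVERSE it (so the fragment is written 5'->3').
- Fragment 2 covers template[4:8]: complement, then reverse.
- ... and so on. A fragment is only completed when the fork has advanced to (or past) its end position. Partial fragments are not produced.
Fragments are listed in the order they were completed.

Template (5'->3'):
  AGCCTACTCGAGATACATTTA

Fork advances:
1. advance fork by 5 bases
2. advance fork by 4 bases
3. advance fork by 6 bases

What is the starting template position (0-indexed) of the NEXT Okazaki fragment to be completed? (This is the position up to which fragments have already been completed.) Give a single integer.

Step 1: advance 5 -> fork_pos = 0 + 5 = 5. Reached multiple(s) of 4: 4 -> fragment 1 completed (1 total).
Step 2: advance 4 -> fork_pos = 5 + 4 = 9. Reached multiple(s) of 4: 8 -> fragment 2 completed (2 total).
Step 3: advance 6 -> fork_pos = 9 + 6 = 15. Reached multiple(s) of 4: 12 -> fragment 3 completed (3 total).
3 fragment(s) completed, covering template[0:12] (3 x 4 = 12). The next fragment, fragment 4, covers template[12:16], so it starts at position 12.

Answer: 12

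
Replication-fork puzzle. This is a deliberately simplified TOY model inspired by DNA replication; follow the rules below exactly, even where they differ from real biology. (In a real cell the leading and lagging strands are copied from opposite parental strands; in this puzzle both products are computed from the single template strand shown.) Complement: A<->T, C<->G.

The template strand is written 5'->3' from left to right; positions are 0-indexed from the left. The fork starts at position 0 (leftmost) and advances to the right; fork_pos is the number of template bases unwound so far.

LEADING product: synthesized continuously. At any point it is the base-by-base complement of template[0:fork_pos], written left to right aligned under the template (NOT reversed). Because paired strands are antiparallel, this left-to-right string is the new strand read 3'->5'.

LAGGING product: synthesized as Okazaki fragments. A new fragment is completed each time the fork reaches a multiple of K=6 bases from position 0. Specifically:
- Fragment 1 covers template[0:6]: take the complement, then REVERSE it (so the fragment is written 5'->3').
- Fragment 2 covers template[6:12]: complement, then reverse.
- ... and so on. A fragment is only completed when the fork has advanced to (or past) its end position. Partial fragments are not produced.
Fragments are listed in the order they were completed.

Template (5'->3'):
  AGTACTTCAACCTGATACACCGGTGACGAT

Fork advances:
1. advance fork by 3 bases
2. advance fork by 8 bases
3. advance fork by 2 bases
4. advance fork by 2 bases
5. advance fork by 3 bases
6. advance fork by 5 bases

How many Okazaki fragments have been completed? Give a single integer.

Step 1: advance 3 -> fork_pos = 0 + 3 = 3. Next multiple of 6 is 6 (not reached); still 0 fragment(s).
Step 2: advance 8 -> fork_pos = 3 + 8 = 11. Reached multiple(s) of 6: 6 -> fragment 1 completed (1 total).
Step 3: advance 2 -> fork_pos = 11 + 2 = 13. Reached multiple(s) of 6: 12 -> fragment 2 completed (2 total).
Step 4: advance 2 -> fork_pos = 13 + 2 = 15. Next multiple of 6 is 18 (not reached); still 2 fragment(s).
Step 5: advance 3 -> fork_pos = 15 + 3 = 18. Reached multiple(s) of 6: 18 -> fragment 3 completed (3 total).
Step 6: advance 5 -> fork_pos = 18 + 5 = 23. Next multiple of 6 is 24 (not reached); still 3 fragment(s).
Check: final fork_pos = 23; the multiples of 6 that are <= 23 are 6..18 -> 23 // 6 = 3 completed fragment(s).

Answer: 3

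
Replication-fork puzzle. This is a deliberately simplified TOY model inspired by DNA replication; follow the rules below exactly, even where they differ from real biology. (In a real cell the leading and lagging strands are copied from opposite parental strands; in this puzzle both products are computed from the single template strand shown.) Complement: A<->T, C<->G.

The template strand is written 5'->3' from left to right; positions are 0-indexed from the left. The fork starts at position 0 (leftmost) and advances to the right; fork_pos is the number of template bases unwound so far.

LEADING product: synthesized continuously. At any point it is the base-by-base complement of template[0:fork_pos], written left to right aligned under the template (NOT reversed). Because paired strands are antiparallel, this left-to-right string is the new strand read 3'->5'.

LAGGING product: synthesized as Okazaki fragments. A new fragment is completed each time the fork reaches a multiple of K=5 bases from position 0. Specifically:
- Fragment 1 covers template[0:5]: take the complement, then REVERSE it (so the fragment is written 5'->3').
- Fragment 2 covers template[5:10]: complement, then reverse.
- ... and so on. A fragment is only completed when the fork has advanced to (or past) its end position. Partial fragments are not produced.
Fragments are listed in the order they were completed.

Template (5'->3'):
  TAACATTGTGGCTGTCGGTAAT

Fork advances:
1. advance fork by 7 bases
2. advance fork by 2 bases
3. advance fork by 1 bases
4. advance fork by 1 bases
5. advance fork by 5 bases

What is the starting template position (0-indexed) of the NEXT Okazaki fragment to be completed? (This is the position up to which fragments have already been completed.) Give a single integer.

Answer: 15

Derivation:
Step 1: advance 7 -> fork_pos = 0 + 7 = 7. Reached multiple(s) of 5: 5 -> fragment 1 completed (1 total).
Step 2: advance 2 -> fork_pos = 7 + 2 = 9. Next multiple of 5 is 10 (not reached); still 1 fragment(s).
Step 3: advance 1 -> fork_pos = 9 + 1 = 10. Reached multiple(s) of 5: 10 -> fragment 2 completed (2 total).
Step 4: advance 1 -> fork_pos = 10 + 1 = 11. Next multiple of 5 is 15 (not reached); still 2 fragment(s).
Step 5: advance 5 -> fork_pos = 11 + 5 = 16. Reached multiple(s) of 5: 15 -> fragment 3 completed (3 total).
3 fragment(s) completed, covering template[0:15] (3 x 5 = 15). The next fragment, fragment 4, covers template[15:20], so it starts at position 15.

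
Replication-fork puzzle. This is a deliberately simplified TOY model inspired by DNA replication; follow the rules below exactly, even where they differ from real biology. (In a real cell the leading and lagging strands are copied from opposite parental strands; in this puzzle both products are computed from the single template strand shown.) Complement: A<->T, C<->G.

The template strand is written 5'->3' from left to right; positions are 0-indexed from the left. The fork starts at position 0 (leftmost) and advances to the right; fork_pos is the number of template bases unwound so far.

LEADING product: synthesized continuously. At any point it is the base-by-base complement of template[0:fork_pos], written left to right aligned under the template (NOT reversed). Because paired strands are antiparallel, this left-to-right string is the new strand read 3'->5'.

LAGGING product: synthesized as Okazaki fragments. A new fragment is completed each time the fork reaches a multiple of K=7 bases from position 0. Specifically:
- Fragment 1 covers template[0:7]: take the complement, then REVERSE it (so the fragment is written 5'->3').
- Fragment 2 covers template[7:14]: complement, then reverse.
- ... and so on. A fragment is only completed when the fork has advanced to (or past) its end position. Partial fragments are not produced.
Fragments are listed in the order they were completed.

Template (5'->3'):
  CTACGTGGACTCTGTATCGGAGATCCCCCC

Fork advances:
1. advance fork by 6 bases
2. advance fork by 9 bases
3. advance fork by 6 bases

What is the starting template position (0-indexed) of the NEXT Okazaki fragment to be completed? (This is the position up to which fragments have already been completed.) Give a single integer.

Step 1: advance 6 -> fork_pos = 0 + 6 = 6. Next multiple of 7 is 7 (not reached); still 0 fragment(s).
Step 2: advance 9 -> fork_pos = 6 + 9 = 15. Reached multiple(s) of 7: 7, 14 -> fragments 1-2 completed (2 total).
Step 3: advance 6 -> fork_pos = 15 + 6 = 21. Reached multiple(s) of 7: 21 -> fragment 3 completed (3 total).
3 fragment(s) completed, covering template[0:21] (3 x 7 = 21). The next fragment, fragment 4, covers template[21:28], so it starts at position 21.

Answer: 21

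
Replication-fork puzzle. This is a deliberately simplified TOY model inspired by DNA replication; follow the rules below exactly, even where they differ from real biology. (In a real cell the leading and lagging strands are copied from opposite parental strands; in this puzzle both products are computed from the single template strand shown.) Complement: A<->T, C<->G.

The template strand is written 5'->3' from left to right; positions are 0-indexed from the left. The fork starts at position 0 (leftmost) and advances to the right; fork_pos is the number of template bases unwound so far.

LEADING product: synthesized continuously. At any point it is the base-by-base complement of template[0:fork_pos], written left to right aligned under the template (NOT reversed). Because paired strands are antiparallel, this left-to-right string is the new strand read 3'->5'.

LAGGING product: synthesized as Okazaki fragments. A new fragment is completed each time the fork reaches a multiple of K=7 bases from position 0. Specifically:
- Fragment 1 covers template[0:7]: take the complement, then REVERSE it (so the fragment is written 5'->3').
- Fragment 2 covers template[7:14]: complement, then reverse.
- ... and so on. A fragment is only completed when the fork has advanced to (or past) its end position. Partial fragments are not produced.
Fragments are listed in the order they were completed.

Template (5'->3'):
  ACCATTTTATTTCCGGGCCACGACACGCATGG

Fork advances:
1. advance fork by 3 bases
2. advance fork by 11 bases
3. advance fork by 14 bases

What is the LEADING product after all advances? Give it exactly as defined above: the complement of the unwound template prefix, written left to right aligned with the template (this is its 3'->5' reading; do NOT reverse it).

Answer: TGGTAAAATAAAGGCCCGGTGCTGTGCG

Derivation:
Step 1: advance 3 -> fork_pos = 0 + 3 = 3.
Step 2: advance 11 -> fork_pos = 3 + 11 = 14.
Step 3: advance 14 -> fork_pos = 14 + 14 = 28.
Unwound prefix: template[0:28] = ACCATTTTATTTCCGGGCCACGACACGC
Complement it base by base (A<->T, C<->G), keeping left-to-right order:
  [0:5] ACCAT -> TGGTA
  [5:10] TTTAT -> AAATA
  [10:15] TTCCG -> AAGGC
  [15:20] GGCCA -> CCGGT
  [20:25] CGACA -> GCTGT
  [25:28] CGC -> GCG
Concatenate: TGGTAAAATAAAGGCCCGGTGCTGTGCG (length 28; written aligned with the template, i.e. 3'->5').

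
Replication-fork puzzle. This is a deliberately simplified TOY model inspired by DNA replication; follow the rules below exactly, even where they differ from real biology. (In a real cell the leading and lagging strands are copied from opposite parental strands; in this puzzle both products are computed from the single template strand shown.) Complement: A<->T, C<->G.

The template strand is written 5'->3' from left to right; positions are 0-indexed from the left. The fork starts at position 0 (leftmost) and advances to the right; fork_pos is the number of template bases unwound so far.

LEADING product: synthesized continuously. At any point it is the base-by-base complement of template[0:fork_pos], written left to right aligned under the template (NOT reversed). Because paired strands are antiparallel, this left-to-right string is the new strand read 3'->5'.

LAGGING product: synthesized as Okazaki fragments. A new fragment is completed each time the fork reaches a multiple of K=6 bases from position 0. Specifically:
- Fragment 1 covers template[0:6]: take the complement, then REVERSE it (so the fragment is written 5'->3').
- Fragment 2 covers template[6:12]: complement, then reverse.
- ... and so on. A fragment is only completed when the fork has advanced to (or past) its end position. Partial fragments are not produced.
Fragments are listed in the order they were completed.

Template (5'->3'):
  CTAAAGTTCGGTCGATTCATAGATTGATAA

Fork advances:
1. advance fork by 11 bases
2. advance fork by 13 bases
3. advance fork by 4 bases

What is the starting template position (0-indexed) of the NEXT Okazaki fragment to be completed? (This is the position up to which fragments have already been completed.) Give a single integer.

Answer: 24

Derivation:
Step 1: advance 11 -> fork_pos = 0 + 11 = 11. Reached multiple(s) of 6: 6 -> fragment 1 completed (1 total).
Step 2: advance 13 -> fork_pos = 11 + 13 = 24. Reached multiple(s) of 6: 12, 18, 24 -> fragments 2-4 completed (4 total).
Step 3: advance 4 -> fork_pos = 24 + 4 = 28. Next multiple of 6 is 30 (not reached); still 4 fragment(s).
4 fragment(s) completed, covering template[0:24] (4 x 6 = 24). The next fragment, fragment 5, covers template[24:30], so it starts at position 24.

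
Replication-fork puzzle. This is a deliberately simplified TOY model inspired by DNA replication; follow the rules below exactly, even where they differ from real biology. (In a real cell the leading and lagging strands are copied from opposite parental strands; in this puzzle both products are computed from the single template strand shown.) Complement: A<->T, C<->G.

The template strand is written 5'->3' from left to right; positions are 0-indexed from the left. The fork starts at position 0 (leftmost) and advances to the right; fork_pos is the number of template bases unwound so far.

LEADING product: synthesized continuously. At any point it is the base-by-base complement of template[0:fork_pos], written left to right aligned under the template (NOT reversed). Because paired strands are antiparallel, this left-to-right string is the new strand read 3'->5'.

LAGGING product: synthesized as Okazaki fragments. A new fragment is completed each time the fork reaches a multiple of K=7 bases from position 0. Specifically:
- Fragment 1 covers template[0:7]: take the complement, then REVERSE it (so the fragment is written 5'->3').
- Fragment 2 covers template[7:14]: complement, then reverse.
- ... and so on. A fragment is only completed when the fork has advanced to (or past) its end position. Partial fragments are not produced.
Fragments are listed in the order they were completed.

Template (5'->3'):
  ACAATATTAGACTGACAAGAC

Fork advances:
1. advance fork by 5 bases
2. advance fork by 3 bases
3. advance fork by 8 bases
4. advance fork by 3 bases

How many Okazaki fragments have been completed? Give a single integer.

Step 1: advance 5 -> fork_pos = 0 + 5 = 5. Next multiple of 7 is 7 (not reached); still 0 fragment(s).
Step 2: advance 3 -> fork_pos = 5 + 3 = 8. Reached multiple(s) of 7: 7 -> fragment 1 completed (1 total).
Step 3: advance 8 -> fork_pos = 8 + 8 = 16. Reached multiple(s) of 7: 14 -> fragment 2 completed (2 total).
Step 4: advance 3 -> fork_pos = 16 + 3 = 19. Next multiple of 7 is 21 (not reached); still 2 fragment(s).
Check: final fork_pos = 19; the multiples of 7 that are <= 19 are 7..14 -> 19 // 7 = 2 completed fragment(s).

Answer: 2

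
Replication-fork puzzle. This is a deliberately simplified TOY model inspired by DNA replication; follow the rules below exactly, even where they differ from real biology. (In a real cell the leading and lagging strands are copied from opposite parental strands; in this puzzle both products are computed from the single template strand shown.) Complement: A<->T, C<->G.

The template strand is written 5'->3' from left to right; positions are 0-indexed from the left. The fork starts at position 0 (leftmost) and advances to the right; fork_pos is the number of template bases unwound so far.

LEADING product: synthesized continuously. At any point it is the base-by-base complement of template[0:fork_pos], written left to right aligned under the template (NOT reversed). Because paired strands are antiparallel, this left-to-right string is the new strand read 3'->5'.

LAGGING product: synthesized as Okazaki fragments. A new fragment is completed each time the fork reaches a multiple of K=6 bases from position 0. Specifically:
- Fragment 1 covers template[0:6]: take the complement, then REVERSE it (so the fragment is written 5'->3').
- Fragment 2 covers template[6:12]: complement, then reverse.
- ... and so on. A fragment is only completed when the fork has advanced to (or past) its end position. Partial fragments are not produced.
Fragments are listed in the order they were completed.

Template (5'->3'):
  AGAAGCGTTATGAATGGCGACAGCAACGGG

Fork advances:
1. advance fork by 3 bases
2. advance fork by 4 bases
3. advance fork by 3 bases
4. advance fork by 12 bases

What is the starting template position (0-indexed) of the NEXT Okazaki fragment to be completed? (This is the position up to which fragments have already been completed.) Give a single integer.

Step 1: advance 3 -> fork_pos = 0 + 3 = 3. Next multiple of 6 is 6 (not reached); still 0 fragment(s).
Step 2: advance 4 -> fork_pos = 3 + 4 = 7. Reached multiple(s) of 6: 6 -> fragment 1 completed (1 total).
Step 3: advance 3 -> fork_pos = 7 + 3 = 10. Next multiple of 6 is 12 (not reached); still 1 fragment(s).
Step 4: advance 12 -> fork_pos = 10 + 12 = 22. Reached multiple(s) of 6: 12, 18 -> fragments 2-3 completed (3 total).
3 fragment(s) completed, covering template[0:18] (3 x 6 = 18). The next fragment, fragment 4, covers template[18:24], so it starts at position 18.

Answer: 18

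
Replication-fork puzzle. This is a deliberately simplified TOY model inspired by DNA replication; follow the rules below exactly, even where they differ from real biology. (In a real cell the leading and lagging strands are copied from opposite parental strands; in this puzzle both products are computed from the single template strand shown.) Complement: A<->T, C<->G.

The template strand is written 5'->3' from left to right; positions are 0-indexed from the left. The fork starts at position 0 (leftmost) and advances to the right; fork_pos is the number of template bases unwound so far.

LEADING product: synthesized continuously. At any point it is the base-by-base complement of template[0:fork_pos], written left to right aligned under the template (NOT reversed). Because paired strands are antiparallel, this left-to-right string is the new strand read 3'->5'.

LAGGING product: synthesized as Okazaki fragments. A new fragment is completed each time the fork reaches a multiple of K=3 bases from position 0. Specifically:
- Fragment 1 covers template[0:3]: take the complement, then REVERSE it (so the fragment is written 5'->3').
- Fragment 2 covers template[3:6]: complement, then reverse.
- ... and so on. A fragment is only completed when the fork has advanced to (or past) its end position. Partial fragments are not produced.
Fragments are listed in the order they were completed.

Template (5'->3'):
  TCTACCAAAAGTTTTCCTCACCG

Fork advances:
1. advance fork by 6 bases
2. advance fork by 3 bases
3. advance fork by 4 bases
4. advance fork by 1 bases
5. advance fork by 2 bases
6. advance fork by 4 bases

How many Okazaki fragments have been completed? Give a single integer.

Answer: 6

Derivation:
Step 1: advance 6 -> fork_pos = 0 + 6 = 6. Reached multiple(s) of 3: 3, 6 -> fragments 1-2 completed (2 total).
Step 2: advance 3 -> fork_pos = 6 + 3 = 9. Reached multiple(s) of 3: 9 -> fragment 3 completed (3 total).
Step 3: advance 4 -> fork_pos = 9 + 4 = 13. Reached multiple(s) of 3: 12 -> fragment 4 completed (4 total).
Step 4: advance 1 -> fork_pos = 13 + 1 = 14. Next multiple of 3 is 15 (not reached); still 4 fragment(s).
Step 5: advance 2 -> fork_pos = 14 + 2 = 16. Reached multiple(s) of 3: 15 -> fragment 5 completed (5 total).
Step 6: advance 4 -> fork_pos = 16 + 4 = 20. Reached multiple(s) of 3: 18 -> fragment 6 completed (6 total).
Check: final fork_pos = 20; the multiples of 3 that are <= 20 are 3..18 -> 20 // 3 = 6 completed fragment(s).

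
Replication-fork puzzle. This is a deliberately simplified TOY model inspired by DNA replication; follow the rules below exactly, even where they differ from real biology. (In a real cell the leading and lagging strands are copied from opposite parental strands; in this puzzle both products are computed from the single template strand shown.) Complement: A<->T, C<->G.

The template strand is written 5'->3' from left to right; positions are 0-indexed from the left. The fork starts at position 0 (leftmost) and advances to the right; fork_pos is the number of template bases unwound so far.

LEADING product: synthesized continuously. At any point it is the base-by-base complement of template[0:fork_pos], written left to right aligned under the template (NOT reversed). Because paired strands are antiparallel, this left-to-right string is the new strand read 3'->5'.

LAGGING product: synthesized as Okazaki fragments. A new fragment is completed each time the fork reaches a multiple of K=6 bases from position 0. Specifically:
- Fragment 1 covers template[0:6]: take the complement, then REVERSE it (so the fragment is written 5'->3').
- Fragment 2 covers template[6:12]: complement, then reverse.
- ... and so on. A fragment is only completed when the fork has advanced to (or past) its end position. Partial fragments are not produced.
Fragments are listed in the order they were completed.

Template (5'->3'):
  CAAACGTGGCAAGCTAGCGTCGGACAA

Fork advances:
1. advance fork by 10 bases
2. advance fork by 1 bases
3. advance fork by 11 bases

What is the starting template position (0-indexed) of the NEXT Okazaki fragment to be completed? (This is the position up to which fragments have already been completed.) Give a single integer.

Answer: 18

Derivation:
Step 1: advance 10 -> fork_pos = 0 + 10 = 10. Reached multiple(s) of 6: 6 -> fragment 1 completed (1 total).
Step 2: advance 1 -> fork_pos = 10 + 1 = 11. Next multiple of 6 is 12 (not reached); still 1 fragment(s).
Step 3: advance 11 -> fork_pos = 11 + 11 = 22. Reached multiple(s) of 6: 12, 18 -> fragments 2-3 completed (3 total).
3 fragment(s) completed, covering template[0:18] (3 x 6 = 18). The next fragment, fragment 4, covers template[18:24], so it starts at position 18.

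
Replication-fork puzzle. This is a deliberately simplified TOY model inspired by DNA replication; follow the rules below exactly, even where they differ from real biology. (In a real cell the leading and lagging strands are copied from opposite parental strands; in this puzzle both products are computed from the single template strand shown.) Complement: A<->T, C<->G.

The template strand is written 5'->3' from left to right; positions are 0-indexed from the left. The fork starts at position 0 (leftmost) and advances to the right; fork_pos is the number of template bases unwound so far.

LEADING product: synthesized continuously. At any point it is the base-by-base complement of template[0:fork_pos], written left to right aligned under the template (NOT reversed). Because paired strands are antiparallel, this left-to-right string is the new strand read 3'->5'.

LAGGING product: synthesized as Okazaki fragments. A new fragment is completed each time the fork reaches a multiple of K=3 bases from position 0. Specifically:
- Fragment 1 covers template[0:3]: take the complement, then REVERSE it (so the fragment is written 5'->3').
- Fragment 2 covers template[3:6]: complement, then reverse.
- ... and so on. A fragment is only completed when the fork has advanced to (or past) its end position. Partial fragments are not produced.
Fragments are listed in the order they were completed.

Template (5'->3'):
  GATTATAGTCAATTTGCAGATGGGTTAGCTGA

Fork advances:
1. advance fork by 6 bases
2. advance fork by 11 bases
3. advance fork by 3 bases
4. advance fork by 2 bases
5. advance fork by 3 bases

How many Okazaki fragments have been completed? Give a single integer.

Step 1: advance 6 -> fork_pos = 0 + 6 = 6. Reached multiple(s) of 3: 3, 6 -> fragments 1-2 completed (2 total).
Step 2: advance 11 -> fork_pos = 6 + 11 = 17. Reached multiple(s) of 3: 9, 12, 15 -> fragments 3-5 completed (5 total).
Step 3: advance 3 -> fork_pos = 17 + 3 = 20. Reached multiple(s) of 3: 18 -> fragment 6 completed (6 total).
Step 4: advance 2 -> fork_pos = 20 + 2 = 22. Reached multiple(s) of 3: 21 -> fragment 7 completed (7 total).
Step 5: advance 3 -> fork_pos = 22 + 3 = 25. Reached multiple(s) of 3: 24 -> fragment 8 completed (8 total).
Check: final fork_pos = 25; the multiples of 3 that are <= 25 are 3..24 -> 25 // 3 = 8 completed fragment(s).

Answer: 8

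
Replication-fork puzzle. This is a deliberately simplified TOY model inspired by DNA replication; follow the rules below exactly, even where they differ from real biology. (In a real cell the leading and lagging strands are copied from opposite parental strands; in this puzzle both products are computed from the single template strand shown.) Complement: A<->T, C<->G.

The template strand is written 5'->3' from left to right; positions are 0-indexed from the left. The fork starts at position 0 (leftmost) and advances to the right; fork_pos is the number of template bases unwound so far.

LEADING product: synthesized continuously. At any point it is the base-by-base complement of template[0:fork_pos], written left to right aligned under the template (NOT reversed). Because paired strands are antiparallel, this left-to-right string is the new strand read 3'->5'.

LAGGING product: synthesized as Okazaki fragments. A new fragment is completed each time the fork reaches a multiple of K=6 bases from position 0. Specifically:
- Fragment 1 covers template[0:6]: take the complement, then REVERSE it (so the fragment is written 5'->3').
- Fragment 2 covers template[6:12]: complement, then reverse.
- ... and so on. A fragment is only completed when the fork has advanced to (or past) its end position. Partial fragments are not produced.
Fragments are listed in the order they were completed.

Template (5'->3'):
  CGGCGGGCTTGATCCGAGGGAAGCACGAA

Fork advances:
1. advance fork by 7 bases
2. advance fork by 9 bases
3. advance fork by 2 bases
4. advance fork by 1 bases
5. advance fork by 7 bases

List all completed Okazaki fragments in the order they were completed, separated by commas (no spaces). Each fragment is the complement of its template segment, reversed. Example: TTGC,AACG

Answer: CCGCCG,TCAAGC,CTCGGA,GCTTCC

Derivation:
Step 1: advance 7 -> fork_pos = 0 + 7 = 7. Reached multiple(s) of 6: 6 -> fragment 1 completed (1 total).
Step 2: advance 9 -> fork_pos = 7 + 9 = 16. Reached multiple(s) of 6: 12 -> fragment 2 completed (2 total).
Step 3: advance 2 -> fork_pos = 16 + 2 = 18. Reached multiple(s) of 6: 18 -> fragment 3 completed (3 total).
Step 4: advance 1 -> fork_pos = 18 + 1 = 19. Next multiple of 6 is 24 (not reached); still 3 fragment(s).
Step 5: advance 7 -> fork_pos = 19 + 7 = 26. Reached multiple(s) of 6: 24 -> fragment 4 completed (4 total).
Final fork_pos = 26, so 4 fragment(s) are complete. Build each: template segment -> complement -> reverse.
Fragment 1: template[0:6] = CGGCGG -> complement GCCGCC -> reversed CCGCCG
Fragment 2: template[6:12] = GCTTGA -> complement CGAACT -> reversed TCAAGC
Fragment 3: template[12:18] = TCCGAG -> complement AGGCTC -> reversed CTCGGA
Fragment 4: template[18:24] = GGAAGC -> complement CCTTCG -> reversed GCTTCC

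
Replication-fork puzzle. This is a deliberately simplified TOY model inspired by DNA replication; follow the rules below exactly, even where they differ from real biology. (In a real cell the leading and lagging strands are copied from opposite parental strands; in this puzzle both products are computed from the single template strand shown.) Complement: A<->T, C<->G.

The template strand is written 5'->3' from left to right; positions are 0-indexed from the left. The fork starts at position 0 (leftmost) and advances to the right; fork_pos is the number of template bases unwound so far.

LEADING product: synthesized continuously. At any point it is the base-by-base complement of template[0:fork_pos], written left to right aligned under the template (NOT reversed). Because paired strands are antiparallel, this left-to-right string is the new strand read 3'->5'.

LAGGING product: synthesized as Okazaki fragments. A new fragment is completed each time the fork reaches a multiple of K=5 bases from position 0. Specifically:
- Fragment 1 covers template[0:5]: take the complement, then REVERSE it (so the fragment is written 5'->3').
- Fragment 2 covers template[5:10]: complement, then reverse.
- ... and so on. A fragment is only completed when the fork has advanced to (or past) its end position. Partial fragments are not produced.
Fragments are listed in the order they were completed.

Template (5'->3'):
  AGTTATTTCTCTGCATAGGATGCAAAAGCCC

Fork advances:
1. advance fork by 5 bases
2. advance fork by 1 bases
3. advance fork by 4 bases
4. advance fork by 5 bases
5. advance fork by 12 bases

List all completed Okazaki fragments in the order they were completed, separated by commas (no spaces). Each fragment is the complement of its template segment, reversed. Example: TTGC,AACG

Answer: TAACT,AGAAA,TGCAG,TCCTA,TTGCA

Derivation:
Step 1: advance 5 -> fork_pos = 0 + 5 = 5. Reached multiple(s) of 5: 5 -> fragment 1 completed (1 total).
Step 2: advance 1 -> fork_pos = 5 + 1 = 6. Next multiple of 5 is 10 (not reached); still 1 fragment(s).
Step 3: advance 4 -> fork_pos = 6 + 4 = 10. Reached multiple(s) of 5: 10 -> fragment 2 completed (2 total).
Step 4: advance 5 -> fork_pos = 10 + 5 = 15. Reached multiple(s) of 5: 15 -> fragment 3 completed (3 total).
Step 5: advance 12 -> fork_pos = 15 + 12 = 27. Reached multiple(s) of 5: 20, 25 -> fragments 4-5 completed (5 total).
Final fork_pos = 27, so 5 fragment(s) are complete. Build each: template segment -> complement -> reverse.
Fragment 1: template[0:5] = AGTTA -> complement TCAAT -> reversed TAACT
Fragment 2: template[5:10] = TTTCT -> complement AAAGA -> reversed AGAAA
Fragment 3: template[10:15] = CTGCA -> complement GACGT -> reversed TGCAG
Fragment 4: template[15:20] = TAGGA -> complement ATCCT -> reversed TCCTA
Fragment 5: template[20:25] = TGCAA -> complement ACGTT -> reversed TTGCA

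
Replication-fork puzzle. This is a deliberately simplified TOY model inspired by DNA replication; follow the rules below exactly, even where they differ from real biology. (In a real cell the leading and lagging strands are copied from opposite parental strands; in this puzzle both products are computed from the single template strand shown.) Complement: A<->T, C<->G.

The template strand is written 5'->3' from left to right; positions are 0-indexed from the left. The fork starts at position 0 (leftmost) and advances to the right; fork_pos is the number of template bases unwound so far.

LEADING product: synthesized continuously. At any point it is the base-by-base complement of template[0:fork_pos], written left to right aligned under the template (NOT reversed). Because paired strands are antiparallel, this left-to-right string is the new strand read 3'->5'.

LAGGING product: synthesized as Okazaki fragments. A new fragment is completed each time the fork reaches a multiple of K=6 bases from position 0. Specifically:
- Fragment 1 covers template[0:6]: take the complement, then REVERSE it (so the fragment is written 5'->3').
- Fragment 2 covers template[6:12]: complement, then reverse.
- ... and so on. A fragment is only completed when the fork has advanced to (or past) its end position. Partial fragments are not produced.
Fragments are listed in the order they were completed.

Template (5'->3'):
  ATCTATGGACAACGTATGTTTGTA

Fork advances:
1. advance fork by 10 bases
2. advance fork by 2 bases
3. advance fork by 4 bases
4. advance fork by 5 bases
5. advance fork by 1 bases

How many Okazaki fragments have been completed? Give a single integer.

Answer: 3

Derivation:
Step 1: advance 10 -> fork_pos = 0 + 10 = 10. Reached multiple(s) of 6: 6 -> fragment 1 completed (1 total).
Step 2: advance 2 -> fork_pos = 10 + 2 = 12. Reached multiple(s) of 6: 12 -> fragment 2 completed (2 total).
Step 3: advance 4 -> fork_pos = 12 + 4 = 16. Next multiple of 6 is 18 (not reached); still 2 fragment(s).
Step 4: advance 5 -> fork_pos = 16 + 5 = 21. Reached multiple(s) of 6: 18 -> fragment 3 completed (3 total).
Step 5: advance 1 -> fork_pos = 21 + 1 = 22. Next multiple of 6 is 24 (not reached); still 3 fragment(s).
Check: final fork_pos = 22; the multiples of 6 that are <= 22 are 6..18 -> 22 // 6 = 3 completed fragment(s).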